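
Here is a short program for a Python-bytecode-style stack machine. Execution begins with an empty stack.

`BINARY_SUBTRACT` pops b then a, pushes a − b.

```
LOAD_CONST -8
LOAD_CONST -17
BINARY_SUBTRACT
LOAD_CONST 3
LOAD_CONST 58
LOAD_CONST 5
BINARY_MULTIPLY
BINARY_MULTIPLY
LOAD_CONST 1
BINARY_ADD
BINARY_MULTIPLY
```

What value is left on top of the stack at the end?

LOAD_CONST -8   -> -8
LOAD_CONST -17  -> -8 -17
BINARY_SUBTRACT -> 9
LOAD_CONST 3    -> 9 3
LOAD_CONST 58   -> 9 3 58
LOAD_CONST 5    -> 9 3 58 5
BINARY_MULTIPLY -> 9 3 290
BINARY_MULTIPLY -> 9 870
LOAD_CONST 1    -> 9 870 1
BINARY_ADD      -> 9 871
BINARY_MULTIPLY -> 7839

7839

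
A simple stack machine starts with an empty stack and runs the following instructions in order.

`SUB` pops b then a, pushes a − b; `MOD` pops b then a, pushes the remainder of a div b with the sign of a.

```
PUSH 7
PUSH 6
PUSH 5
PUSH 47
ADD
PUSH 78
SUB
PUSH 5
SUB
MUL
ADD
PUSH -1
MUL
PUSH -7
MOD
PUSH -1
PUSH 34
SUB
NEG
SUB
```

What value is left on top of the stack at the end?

-31

PUSH 7  -> 7
PUSH 6  -> 7 6
PUSH 5  -> 7 6 5
PUSH 47 -> 7 6 5 47
ADD     -> 7 6 52
PUSH 78 -> 7 6 52 78
SUB     -> 7 6 -26
PUSH 5  -> 7 6 -26 5
SUB     -> 7 6 -31
MUL     -> 7 -186
ADD     -> -179
PUSH -1 -> -179 -1
MUL     -> 179
PUSH -7 -> 179 -7
MOD     -> 4
PUSH -1 -> 4 -1
PUSH 34 -> 4 -1 34
SUB     -> 4 -35
NEG     -> 4 35
SUB     -> -31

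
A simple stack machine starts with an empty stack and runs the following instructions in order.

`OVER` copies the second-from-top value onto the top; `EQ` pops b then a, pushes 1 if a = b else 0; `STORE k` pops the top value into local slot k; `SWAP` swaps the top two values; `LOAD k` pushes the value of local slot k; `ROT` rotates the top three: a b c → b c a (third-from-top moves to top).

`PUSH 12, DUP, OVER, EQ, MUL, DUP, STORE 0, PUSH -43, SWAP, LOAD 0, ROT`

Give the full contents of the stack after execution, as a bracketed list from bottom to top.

[12, 12, -43]

PUSH 12   [12]
DUP       [12, 12]
OVER      [12, 12, 12]
EQ        [12, 1]
MUL       [12]
DUP       [12, 12]
STORE 0   [12]
PUSH -43  [12, -43]
SWAP      [-43, 12]
LOAD 0    [-43, 12, 12]
ROT       [12, 12, -43]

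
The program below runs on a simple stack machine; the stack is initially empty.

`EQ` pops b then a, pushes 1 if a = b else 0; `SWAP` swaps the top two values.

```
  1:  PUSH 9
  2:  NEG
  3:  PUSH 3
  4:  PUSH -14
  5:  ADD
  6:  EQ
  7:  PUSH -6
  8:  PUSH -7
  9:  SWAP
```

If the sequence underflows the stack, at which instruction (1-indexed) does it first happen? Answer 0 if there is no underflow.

PUSH 9   -> 9
NEG      -> -9
PUSH 3   -> -9 3
PUSH -14 -> -9 3 -14
ADD      -> -9 -11
EQ       -> 0
PUSH -6  -> 0 -6
PUSH -7  -> 0 -6 -7
SWAP     -> 0 -7 -6

0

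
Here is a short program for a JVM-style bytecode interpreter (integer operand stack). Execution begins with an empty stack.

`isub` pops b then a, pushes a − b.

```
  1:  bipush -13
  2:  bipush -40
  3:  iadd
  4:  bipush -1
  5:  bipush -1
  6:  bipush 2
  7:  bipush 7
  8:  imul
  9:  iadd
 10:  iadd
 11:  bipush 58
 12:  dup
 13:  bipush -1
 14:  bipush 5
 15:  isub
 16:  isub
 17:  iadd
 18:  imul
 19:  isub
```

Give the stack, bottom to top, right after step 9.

bipush -13 -> [-13]
bipush -40 -> [-13, -40]
iadd       -> [-53]
bipush -1  -> [-53, -1]
bipush -1  -> [-53, -1, -1]
bipush 2   -> [-53, -1, -1, 2]
bipush 7   -> [-53, -1, -1, 2, 7]
imul       -> [-53, -1, -1, 14]
iadd       -> [-53, -1, 13]

[-53, -1, 13]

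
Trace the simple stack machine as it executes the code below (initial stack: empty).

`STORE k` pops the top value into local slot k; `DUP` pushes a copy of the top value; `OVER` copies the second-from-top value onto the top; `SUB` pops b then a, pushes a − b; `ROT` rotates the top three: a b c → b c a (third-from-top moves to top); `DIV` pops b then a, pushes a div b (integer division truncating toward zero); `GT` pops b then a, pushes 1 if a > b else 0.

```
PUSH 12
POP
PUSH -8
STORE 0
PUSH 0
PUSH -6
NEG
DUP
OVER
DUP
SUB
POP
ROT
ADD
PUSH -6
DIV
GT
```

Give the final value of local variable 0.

-8

PUSH 12 -> 12
POP     -> (empty)
PUSH -8 -> -8
STORE 0 -> (empty)
PUSH 0  -> 0
PUSH -6 -> 0 -6
NEG     -> 0 6
DUP     -> 0 6 6
OVER    -> 0 6 6 6
DUP     -> 0 6 6 6 6
SUB     -> 0 6 6 0
POP     -> 0 6 6
ROT     -> 6 6 0
ADD     -> 6 6
PUSH -6 -> 6 6 -6
DIV     -> 6 -1
GT      -> 1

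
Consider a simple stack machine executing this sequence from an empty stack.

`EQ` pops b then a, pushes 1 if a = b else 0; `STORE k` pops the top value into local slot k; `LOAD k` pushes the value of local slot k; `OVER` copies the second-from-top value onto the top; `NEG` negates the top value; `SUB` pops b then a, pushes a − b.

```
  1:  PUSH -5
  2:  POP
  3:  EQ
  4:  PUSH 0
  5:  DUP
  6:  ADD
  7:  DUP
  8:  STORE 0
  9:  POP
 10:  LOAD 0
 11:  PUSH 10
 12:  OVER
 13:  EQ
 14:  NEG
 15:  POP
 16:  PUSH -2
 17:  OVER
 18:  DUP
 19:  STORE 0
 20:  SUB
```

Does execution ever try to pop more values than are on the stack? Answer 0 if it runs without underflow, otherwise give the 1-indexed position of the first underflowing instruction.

PUSH -5 -> -5
POP     -> (empty)
EQ  — needs 2 operands, stack has 0 → underflow

3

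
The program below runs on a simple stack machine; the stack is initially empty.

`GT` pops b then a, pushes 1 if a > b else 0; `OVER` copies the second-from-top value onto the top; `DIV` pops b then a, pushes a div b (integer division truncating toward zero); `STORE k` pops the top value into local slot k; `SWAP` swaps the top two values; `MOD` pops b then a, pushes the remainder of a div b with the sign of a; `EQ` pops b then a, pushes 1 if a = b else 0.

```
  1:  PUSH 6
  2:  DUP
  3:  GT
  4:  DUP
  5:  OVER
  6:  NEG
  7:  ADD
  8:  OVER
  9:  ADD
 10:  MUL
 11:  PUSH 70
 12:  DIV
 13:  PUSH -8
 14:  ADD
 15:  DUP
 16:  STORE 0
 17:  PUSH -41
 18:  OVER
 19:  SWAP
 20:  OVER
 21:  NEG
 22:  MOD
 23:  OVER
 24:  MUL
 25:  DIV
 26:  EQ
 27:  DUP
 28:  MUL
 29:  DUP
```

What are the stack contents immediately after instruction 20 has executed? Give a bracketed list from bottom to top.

[-8, -8, -41, -8]

PUSH 6   -> [6]
DUP      -> [6, 6]
GT       -> [0]
DUP      -> [0, 0]
OVER     -> [0, 0, 0]
NEG      -> [0, 0, 0]
ADD      -> [0, 0]
OVER     -> [0, 0, 0]
ADD      -> [0, 0]
MUL      -> [0]
PUSH 70  -> [0, 70]
DIV      -> [0]
PUSH -8  -> [0, -8]
ADD      -> [-8]
DUP      -> [-8, -8]
STORE 0  -> [-8]
PUSH -41 -> [-8, -41]
OVER     -> [-8, -41, -8]
SWAP     -> [-8, -8, -41]
OVER     -> [-8, -8, -41, -8]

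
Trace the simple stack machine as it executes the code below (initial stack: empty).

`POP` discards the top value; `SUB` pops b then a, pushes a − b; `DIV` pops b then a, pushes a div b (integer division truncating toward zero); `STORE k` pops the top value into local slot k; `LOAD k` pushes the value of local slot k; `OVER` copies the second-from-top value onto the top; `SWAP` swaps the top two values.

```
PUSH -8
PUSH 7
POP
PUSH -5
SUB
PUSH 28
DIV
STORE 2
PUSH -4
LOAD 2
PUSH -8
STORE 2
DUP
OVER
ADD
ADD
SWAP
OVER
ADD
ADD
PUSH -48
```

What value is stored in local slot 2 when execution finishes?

PUSH -8  : -8
PUSH 7   : -8 7
POP      : -8
PUSH -5  : -8 -5
SUB      : -3
PUSH 28  : -3 28
DIV      : 0
STORE 2  : (empty)
PUSH -4  : -4
LOAD 2   : -4 0
PUSH -8  : -4 0 -8
STORE 2  : -4 0
DUP      : -4 0 0
OVER     : -4 0 0 0
ADD      : -4 0 0
ADD      : -4 0
SWAP     : 0 -4
OVER     : 0 -4 0
ADD      : 0 -4
ADD      : -4
PUSH -48 : -4 -48

-8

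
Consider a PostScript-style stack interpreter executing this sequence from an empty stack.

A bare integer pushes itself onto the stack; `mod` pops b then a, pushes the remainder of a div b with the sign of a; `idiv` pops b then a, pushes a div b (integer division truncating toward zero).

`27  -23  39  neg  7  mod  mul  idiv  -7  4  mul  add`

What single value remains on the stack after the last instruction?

27   → 27
-23  → 27 -23
39   → 27 -23 39
neg  → 27 -23 -39
7    → 27 -23 -39 7
mod  → 27 -23 -4
mul  → 27 92
idiv → 0
-7   → 0 -7
4    → 0 -7 4
mul  → 0 -28
add  → -28

-28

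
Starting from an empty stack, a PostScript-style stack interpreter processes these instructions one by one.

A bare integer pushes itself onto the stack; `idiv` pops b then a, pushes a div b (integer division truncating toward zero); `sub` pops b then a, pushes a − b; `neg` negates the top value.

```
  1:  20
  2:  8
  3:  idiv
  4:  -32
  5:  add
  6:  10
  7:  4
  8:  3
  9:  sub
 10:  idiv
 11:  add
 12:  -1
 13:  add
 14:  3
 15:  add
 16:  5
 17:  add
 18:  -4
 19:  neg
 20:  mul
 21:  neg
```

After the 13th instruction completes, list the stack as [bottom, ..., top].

[-21]

20   : [20]
8    : [20, 8]
idiv : [2]
-32  : [2, -32]
add  : [-30]
10   : [-30, 10]
4    : [-30, 10, 4]
3    : [-30, 10, 4, 3]
sub  : [-30, 10, 1]
idiv : [-30, 10]
add  : [-20]
-1   : [-20, -1]
add  : [-21]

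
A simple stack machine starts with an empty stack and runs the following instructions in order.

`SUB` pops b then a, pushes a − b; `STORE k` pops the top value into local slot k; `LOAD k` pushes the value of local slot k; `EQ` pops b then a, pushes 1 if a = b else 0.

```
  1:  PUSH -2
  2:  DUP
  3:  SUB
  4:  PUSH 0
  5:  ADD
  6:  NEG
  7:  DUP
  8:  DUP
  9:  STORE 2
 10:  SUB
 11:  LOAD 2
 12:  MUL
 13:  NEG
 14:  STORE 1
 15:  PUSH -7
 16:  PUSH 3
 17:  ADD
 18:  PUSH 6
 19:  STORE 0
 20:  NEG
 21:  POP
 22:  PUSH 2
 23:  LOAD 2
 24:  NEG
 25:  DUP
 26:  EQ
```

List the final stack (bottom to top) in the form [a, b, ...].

PUSH -2 : -2
DUP     : -2 -2
SUB     : 0
PUSH 0  : 0 0
ADD     : 0
NEG     : 0
DUP     : 0 0
DUP     : 0 0 0
STORE 2 : 0 0
SUB     : 0
LOAD 2  : 0 0
MUL     : 0
NEG     : 0
STORE 1 : (empty)
PUSH -7 : -7
PUSH 3  : -7 3
ADD     : -4
PUSH 6  : -4 6
STORE 0 : -4
NEG     : 4
POP     : (empty)
PUSH 2  : 2
LOAD 2  : 2 0
NEG     : 2 0
DUP     : 2 0 0
EQ      : 2 1

[2, 1]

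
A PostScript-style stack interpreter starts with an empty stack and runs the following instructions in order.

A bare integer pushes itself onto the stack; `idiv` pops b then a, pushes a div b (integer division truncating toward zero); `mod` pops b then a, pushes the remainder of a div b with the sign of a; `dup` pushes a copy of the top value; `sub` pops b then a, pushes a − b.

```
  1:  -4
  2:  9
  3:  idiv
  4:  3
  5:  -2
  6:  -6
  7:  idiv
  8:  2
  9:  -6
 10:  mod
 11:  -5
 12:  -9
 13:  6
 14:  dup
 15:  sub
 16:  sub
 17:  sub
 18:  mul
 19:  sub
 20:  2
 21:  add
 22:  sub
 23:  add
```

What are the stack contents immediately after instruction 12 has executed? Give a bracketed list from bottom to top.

-4   → [-4]
9    → [-4, 9]
idiv → [0]
3    → [0, 3]
-2   → [0, 3, -2]
-6   → [0, 3, -2, -6]
idiv → [0, 3, 0]
2    → [0, 3, 0, 2]
-6   → [0, 3, 0, 2, -6]
mod  → [0, 3, 0, 2]
-5   → [0, 3, 0, 2, -5]
-9   → [0, 3, 0, 2, -5, -9]

[0, 3, 0, 2, -5, -9]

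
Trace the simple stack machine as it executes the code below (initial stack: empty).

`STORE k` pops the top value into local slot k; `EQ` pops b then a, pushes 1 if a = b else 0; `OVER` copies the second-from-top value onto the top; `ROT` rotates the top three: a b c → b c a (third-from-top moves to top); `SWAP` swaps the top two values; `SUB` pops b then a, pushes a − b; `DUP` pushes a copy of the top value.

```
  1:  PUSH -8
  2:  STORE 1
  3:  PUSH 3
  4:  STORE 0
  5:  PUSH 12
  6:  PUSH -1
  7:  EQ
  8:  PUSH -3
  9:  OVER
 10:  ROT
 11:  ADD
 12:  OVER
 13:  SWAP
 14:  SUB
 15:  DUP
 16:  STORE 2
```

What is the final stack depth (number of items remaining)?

PUSH -8 : [-8]
STORE 1 : []
PUSH 3  : [3]
STORE 0 : []
PUSH 12 : [12]
PUSH -1 : [12, -1]
EQ      : [0]
PUSH -3 : [0, -3]
OVER    : [0, -3, 0]
ROT     : [-3, 0, 0]
ADD     : [-3, 0]
OVER    : [-3, 0, -3]
SWAP    : [-3, -3, 0]
SUB     : [-3, -3]
DUP     : [-3, -3, -3]
STORE 2 : [-3, -3]

2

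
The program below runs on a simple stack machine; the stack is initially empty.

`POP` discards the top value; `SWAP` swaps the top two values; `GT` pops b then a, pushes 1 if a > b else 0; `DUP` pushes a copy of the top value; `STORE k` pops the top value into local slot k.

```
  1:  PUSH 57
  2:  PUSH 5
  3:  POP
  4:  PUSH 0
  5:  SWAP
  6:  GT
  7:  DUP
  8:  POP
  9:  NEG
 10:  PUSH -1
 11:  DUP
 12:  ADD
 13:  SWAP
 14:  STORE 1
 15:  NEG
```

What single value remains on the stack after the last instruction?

PUSH 57 : 57
PUSH 5  : 57 5
POP     : 57
PUSH 0  : 57 0
SWAP    : 0 57
GT      : 0
DUP     : 0 0
POP     : 0
NEG     : 0
PUSH -1 : 0 -1
DUP     : 0 -1 -1
ADD     : 0 -2
SWAP    : -2 0
STORE 1 : -2
NEG     : 2

2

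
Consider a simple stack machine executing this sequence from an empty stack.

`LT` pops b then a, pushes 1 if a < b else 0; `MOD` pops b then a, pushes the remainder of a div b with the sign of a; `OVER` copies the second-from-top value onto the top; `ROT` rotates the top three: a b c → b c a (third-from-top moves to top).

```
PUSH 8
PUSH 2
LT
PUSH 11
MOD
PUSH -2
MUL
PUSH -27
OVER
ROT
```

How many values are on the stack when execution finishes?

PUSH 8   → [8]
PUSH 2   → [8, 2]
LT       → [0]
PUSH 11  → [0, 11]
MOD      → [0]
PUSH -2  → [0, -2]
MUL      → [0]
PUSH -27 → [0, -27]
OVER     → [0, -27, 0]
ROT      → [-27, 0, 0]

3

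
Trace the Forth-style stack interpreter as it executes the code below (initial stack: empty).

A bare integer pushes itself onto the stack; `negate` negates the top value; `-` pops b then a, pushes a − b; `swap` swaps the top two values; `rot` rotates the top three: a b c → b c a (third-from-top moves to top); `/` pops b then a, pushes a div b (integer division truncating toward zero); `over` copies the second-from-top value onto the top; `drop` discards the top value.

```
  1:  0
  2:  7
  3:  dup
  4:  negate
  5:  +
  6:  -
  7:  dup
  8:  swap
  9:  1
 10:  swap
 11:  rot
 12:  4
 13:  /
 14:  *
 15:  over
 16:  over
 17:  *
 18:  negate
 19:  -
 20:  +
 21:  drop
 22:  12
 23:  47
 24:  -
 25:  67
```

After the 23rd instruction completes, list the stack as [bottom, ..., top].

0      -> 0
7      -> 0 7
dup    -> 0 7 7
negate -> 0 7 -7
+      -> 0 0
-      -> 0
dup    -> 0 0
swap   -> 0 0
1      -> 0 0 1
swap   -> 0 1 0
rot    -> 1 0 0
4      -> 1 0 0 4
/      -> 1 0 0
*      -> 1 0
over   -> 1 0 1
over   -> 1 0 1 0
*      -> 1 0 0
negate -> 1 0 0
-      -> 1 0
+      -> 1
drop   -> (empty)
12     -> 12
47     -> 12 47

[12, 47]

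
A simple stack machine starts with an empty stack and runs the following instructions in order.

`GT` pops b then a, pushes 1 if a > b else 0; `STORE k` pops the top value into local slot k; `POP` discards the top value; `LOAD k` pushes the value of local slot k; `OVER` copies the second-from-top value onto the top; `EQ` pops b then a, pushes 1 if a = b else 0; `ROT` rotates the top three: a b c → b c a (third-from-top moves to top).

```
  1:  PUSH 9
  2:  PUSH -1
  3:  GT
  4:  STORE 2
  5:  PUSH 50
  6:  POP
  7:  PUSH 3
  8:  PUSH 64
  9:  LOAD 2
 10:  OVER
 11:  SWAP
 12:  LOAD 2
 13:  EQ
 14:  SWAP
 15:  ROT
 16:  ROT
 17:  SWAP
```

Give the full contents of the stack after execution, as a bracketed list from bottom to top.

PUSH 9  : 9
PUSH -1 : 9 -1
GT      : 1
STORE 2 : (empty)
PUSH 50 : 50
POP     : (empty)
PUSH 3  : 3
PUSH 64 : 3 64
LOAD 2  : 3 64 1
OVER    : 3 64 1 64
SWAP    : 3 64 64 1
LOAD 2  : 3 64 64 1 1
EQ      : 3 64 64 1
SWAP    : 3 64 1 64
ROT     : 3 1 64 64
ROT     : 3 64 64 1
SWAP    : 3 64 1 64

[3, 64, 1, 64]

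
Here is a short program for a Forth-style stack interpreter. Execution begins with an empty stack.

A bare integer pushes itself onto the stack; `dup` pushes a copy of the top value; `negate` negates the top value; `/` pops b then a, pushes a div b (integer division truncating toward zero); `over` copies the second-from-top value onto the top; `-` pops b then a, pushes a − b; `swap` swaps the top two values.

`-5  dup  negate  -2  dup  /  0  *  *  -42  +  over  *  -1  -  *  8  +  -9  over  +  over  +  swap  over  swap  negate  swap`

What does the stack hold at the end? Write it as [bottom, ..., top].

-5     : [-5]
dup    : [-5, -5]
negate : [-5, 5]
-2     : [-5, 5, -2]
dup    : [-5, 5, -2, -2]
/      : [-5, 5, 1]
0      : [-5, 5, 1, 0]
*      : [-5, 5, 0]
*      : [-5, 0]
-42    : [-5, 0, -42]
+      : [-5, -42]
over   : [-5, -42, -5]
*      : [-5, 210]
-1     : [-5, 210, -1]
-      : [-5, 211]
*      : [-1055]
8      : [-1055, 8]
+      : [-1047]
-9     : [-1047, -9]
over   : [-1047, -9, -1047]
+      : [-1047, -1056]
over   : [-1047, -1056, -1047]
+      : [-1047, -2103]
swap   : [-2103, -1047]
over   : [-2103, -1047, -2103]
swap   : [-2103, -2103, -1047]
negate : [-2103, -2103, 1047]
swap   : [-2103, 1047, -2103]

[-2103, 1047, -2103]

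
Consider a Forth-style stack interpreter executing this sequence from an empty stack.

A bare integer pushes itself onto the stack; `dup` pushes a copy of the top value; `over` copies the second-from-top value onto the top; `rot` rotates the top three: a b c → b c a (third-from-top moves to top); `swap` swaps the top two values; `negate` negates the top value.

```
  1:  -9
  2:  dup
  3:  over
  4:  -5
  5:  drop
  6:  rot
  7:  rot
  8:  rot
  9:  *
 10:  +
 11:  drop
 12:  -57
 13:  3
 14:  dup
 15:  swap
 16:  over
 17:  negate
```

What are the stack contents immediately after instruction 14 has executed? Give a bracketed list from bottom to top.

-9    -9
dup   -9 -9
over  -9 -9 -9
-5    -9 -9 -9 -5
drop  -9 -9 -9
rot   -9 -9 -9
rot   -9 -9 -9
rot   -9 -9 -9
*     -9 81
+     72
drop  (empty)
-57   -57
3     -57 3
dup   -57 3 3

[-57, 3, 3]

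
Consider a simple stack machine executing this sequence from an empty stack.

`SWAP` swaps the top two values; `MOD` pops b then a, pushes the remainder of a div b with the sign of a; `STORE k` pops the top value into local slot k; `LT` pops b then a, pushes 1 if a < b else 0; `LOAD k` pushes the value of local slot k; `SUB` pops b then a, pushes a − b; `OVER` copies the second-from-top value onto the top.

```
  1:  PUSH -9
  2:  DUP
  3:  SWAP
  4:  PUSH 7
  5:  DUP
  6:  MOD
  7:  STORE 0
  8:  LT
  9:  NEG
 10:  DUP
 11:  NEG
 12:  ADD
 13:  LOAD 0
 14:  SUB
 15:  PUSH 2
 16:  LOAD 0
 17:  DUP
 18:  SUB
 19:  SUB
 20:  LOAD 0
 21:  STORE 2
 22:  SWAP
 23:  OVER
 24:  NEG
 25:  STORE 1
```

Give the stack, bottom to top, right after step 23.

PUSH -9 : -9
DUP     : -9 -9
SWAP    : -9 -9
PUSH 7  : -9 -9 7
DUP     : -9 -9 7 7
MOD     : -9 -9 0
STORE 0 : -9 -9
LT      : 0
NEG     : 0
DUP     : 0 0
NEG     : 0 0
ADD     : 0
LOAD 0  : 0 0
SUB     : 0
PUSH 2  : 0 2
LOAD 0  : 0 2 0
DUP     : 0 2 0 0
SUB     : 0 2 0
SUB     : 0 2
LOAD 0  : 0 2 0
STORE 2 : 0 2
SWAP    : 2 0
OVER    : 2 0 2

[2, 0, 2]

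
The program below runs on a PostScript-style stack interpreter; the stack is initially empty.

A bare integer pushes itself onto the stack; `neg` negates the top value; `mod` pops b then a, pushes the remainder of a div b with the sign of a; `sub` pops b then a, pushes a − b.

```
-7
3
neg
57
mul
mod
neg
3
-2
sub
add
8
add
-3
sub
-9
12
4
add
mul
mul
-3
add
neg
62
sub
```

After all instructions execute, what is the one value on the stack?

3253

-7  : -7
3   : -7 3
neg : -7 -3
57  : -7 -3 57
mul : -7 -171
mod : -7
neg : 7
3   : 7 3
-2  : 7 3 -2
sub : 7 5
add : 12
8   : 12 8
add : 20
-3  : 20 -3
sub : 23
-9  : 23 -9
12  : 23 -9 12
4   : 23 -9 12 4
add : 23 -9 16
mul : 23 -144
mul : -3312
-3  : -3312 -3
add : -3315
neg : 3315
62  : 3315 62
sub : 3253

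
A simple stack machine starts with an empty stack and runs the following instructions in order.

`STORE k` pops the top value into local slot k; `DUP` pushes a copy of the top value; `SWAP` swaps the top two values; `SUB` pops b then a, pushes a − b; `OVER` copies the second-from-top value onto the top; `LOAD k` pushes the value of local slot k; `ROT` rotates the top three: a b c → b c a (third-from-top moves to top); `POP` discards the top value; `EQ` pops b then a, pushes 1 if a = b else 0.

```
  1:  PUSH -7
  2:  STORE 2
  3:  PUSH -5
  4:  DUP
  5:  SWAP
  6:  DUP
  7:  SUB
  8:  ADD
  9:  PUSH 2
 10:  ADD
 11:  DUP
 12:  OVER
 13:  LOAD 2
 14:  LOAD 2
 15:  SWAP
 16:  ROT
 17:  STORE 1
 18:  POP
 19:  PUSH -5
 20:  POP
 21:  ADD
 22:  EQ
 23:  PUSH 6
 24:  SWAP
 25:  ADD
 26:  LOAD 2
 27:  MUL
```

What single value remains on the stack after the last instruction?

-42

PUSH -7 : -7
STORE 2 : (empty)
PUSH -5 : -5
DUP     : -5 -5
SWAP    : -5 -5
DUP     : -5 -5 -5
SUB     : -5 0
ADD     : -5
PUSH 2  : -5 2
ADD     : -3
DUP     : -3 -3
OVER    : -3 -3 -3
LOAD 2  : -3 -3 -3 -7
LOAD 2  : -3 -3 -3 -7 -7
SWAP    : -3 -3 -3 -7 -7
ROT     : -3 -3 -7 -7 -3
STORE 1 : -3 -3 -7 -7
POP     : -3 -3 -7
PUSH -5 : -3 -3 -7 -5
POP     : -3 -3 -7
ADD     : -3 -10
EQ      : 0
PUSH 6  : 0 6
SWAP    : 6 0
ADD     : 6
LOAD 2  : 6 -7
MUL     : -42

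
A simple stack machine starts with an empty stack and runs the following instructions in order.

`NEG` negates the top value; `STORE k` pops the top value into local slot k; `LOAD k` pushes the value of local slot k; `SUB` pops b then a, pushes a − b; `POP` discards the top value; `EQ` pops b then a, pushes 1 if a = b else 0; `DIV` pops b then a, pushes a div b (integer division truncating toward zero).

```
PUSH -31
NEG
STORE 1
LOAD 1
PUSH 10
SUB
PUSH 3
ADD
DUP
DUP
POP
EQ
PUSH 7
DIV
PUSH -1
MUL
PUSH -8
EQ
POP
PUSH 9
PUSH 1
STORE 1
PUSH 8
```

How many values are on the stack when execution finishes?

2

PUSH -31 : [-31]
NEG      : [31]
STORE 1  : []
LOAD 1   : [31]
PUSH 10  : [31, 10]
SUB      : [21]
PUSH 3   : [21, 3]
ADD      : [24]
DUP      : [24, 24]
DUP      : [24, 24, 24]
POP      : [24, 24]
EQ       : [1]
PUSH 7   : [1, 7]
DIV      : [0]
PUSH -1  : [0, -1]
MUL      : [0]
PUSH -8  : [0, -8]
EQ       : [0]
POP      : []
PUSH 9   : [9]
PUSH 1   : [9, 1]
STORE 1  : [9]
PUSH 8   : [9, 8]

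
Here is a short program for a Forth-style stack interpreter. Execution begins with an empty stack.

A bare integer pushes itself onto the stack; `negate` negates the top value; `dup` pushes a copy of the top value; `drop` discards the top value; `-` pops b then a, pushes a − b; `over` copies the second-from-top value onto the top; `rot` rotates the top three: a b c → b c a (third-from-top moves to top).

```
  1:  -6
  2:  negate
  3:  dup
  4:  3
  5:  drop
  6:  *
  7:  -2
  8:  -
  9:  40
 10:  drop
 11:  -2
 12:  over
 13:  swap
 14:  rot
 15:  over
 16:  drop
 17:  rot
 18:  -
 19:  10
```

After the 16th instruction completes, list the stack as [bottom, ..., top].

-6     → [-6]
negate → [6]
dup    → [6, 6]
3      → [6, 6, 3]
drop   → [6, 6]
*      → [36]
-2     → [36, -2]
-      → [38]
40     → [38, 40]
drop   → [38]
-2     → [38, -2]
over   → [38, -2, 38]
swap   → [38, 38, -2]
rot    → [38, -2, 38]
over   → [38, -2, 38, -2]
drop   → [38, -2, 38]

[38, -2, 38]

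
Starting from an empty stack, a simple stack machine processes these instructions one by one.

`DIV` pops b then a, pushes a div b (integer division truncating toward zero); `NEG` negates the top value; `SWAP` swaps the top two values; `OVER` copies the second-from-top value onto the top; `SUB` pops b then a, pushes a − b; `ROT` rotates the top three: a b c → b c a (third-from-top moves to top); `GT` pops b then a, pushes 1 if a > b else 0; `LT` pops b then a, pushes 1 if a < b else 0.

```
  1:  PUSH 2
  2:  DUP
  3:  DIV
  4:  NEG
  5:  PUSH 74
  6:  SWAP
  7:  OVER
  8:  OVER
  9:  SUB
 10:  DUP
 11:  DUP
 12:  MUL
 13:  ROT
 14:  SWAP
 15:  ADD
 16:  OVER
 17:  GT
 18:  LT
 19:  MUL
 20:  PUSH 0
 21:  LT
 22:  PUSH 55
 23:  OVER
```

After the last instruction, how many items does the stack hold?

PUSH 2  → 2
DUP     → 2 2
DIV     → 1
NEG     → -1
PUSH 74 → -1 74
SWAP    → 74 -1
OVER    → 74 -1 74
OVER    → 74 -1 74 -1
SUB     → 74 -1 75
DUP     → 74 -1 75 75
DUP     → 74 -1 75 75 75
MUL     → 74 -1 75 5625
ROT     → 74 75 5625 -1
SWAP    → 74 75 -1 5625
ADD     → 74 75 5624
OVER    → 74 75 5624 75
GT      → 74 75 1
LT      → 74 0
MUL     → 0
PUSH 0  → 0 0
LT      → 0
PUSH 55 → 0 55
OVER    → 0 55 0

3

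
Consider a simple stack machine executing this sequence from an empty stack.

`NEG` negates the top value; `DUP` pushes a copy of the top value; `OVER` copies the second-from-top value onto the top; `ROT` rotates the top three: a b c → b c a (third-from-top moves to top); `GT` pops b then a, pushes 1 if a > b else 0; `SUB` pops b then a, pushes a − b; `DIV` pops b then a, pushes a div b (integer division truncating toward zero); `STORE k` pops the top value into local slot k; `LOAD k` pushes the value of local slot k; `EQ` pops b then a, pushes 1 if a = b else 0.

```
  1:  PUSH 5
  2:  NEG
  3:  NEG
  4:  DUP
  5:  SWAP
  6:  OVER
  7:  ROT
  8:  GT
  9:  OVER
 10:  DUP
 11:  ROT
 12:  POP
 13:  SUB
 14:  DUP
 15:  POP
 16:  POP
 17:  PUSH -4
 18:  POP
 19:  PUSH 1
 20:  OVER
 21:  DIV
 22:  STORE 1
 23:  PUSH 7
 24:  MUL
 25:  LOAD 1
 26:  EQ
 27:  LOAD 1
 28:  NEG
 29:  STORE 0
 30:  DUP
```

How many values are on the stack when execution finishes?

PUSH 5   5
NEG      -5
NEG      5
DUP      5 5
SWAP     5 5
OVER     5 5 5
ROT      5 5 5
GT       5 0
OVER     5 0 5
DUP      5 0 5 5
ROT      5 5 5 0
POP      5 5 5
SUB      5 0
DUP      5 0 0
POP      5 0
POP      5
PUSH -4  5 -4
POP      5
PUSH 1   5 1
OVER     5 1 5
DIV      5 0
STORE 1  5
PUSH 7   5 7
MUL      35
LOAD 1   35 0
EQ       0
LOAD 1   0 0
NEG      0 0
STORE 0  0
DUP      0 0

2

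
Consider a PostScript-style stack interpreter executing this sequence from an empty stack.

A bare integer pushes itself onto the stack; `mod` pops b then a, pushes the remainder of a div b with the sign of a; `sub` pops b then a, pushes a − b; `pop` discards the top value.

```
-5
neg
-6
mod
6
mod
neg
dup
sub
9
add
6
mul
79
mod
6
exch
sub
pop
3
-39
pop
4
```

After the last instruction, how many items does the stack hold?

-5   : -5
neg  : 5
-6   : 5 -6
mod  : 5
6    : 5 6
mod  : 5
neg  : -5
dup  : -5 -5
sub  : 0
9    : 0 9
add  : 9
6    : 9 6
mul  : 54
79   : 54 79
mod  : 54
6    : 54 6
exch : 6 54
sub  : -48
pop  : (empty)
3    : 3
-39  : 3 -39
pop  : 3
4    : 3 4

2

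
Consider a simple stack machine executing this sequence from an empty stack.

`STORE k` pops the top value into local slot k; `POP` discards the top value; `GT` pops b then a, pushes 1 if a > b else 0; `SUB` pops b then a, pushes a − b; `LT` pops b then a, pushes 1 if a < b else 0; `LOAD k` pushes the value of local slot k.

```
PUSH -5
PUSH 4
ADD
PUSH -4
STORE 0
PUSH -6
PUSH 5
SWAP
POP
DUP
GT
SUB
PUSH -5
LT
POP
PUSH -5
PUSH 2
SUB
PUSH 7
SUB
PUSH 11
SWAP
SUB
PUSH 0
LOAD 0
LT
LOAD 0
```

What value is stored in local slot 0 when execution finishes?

PUSH -5 : [-5]
PUSH 4  : [-5, 4]
ADD     : [-1]
PUSH -4 : [-1, -4]
STORE 0 : [-1]
PUSH -6 : [-1, -6]
PUSH 5  : [-1, -6, 5]
SWAP    : [-1, 5, -6]
POP     : [-1, 5]
DUP     : [-1, 5, 5]
GT      : [-1, 0]
SUB     : [-1]
PUSH -5 : [-1, -5]
LT      : [0]
POP     : []
PUSH -5 : [-5]
PUSH 2  : [-5, 2]
SUB     : [-7]
PUSH 7  : [-7, 7]
SUB     : [-14]
PUSH 11 : [-14, 11]
SWAP    : [11, -14]
SUB     : [25]
PUSH 0  : [25, 0]
LOAD 0  : [25, 0, -4]
LT      : [25, 0]
LOAD 0  : [25, 0, -4]

-4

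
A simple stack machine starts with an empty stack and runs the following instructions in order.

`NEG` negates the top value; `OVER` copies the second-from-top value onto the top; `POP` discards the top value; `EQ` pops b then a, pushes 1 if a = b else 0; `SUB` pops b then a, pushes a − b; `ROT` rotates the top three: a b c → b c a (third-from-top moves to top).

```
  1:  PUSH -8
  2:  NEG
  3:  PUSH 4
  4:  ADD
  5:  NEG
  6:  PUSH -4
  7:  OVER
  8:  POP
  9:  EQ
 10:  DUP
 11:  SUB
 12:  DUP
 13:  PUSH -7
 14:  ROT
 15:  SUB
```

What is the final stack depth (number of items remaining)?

2

PUSH -8 -> -8
NEG     -> 8
PUSH 4  -> 8 4
ADD     -> 12
NEG     -> -12
PUSH -4 -> -12 -4
OVER    -> -12 -4 -12
POP     -> -12 -4
EQ      -> 0
DUP     -> 0 0
SUB     -> 0
DUP     -> 0 0
PUSH -7 -> 0 0 -7
ROT     -> 0 -7 0
SUB     -> 0 -7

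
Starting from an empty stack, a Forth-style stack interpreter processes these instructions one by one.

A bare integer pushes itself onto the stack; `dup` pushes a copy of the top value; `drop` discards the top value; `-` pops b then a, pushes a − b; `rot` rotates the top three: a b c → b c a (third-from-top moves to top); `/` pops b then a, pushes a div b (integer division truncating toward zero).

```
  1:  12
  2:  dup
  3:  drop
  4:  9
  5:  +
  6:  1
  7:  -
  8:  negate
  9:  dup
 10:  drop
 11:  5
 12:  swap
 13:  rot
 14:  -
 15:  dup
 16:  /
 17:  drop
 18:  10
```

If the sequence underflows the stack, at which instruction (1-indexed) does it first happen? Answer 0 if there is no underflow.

12     -> 12
dup    -> 12 12
drop   -> 12
9      -> 12 9
+      -> 21
1      -> 21 1
-      -> 20
negate -> -20
dup    -> -20 -20
drop   -> -20
5      -> -20 5
swap   -> 5 -20
rot  — needs 3 operands, stack has 2 → underflow

13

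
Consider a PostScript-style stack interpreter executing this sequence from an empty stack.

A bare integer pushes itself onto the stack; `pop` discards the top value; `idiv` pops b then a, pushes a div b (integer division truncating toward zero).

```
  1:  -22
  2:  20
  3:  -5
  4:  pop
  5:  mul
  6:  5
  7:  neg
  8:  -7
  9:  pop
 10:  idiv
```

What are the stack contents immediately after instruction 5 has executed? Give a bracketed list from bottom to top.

[-440]

-22 -> -22
20  -> -22 20
-5  -> -22 20 -5
pop -> -22 20
mul -> -440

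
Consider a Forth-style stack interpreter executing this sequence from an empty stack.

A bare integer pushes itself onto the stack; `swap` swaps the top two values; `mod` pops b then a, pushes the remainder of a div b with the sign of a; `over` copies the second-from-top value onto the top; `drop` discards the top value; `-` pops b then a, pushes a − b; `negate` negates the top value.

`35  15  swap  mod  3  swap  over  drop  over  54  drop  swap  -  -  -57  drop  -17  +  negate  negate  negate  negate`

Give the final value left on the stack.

35     -> 35
15     -> 35 15
swap   -> 15 35
mod    -> 15
3      -> 15 3
swap   -> 3 15
over   -> 3 15 3
drop   -> 3 15
over   -> 3 15 3
54     -> 3 15 3 54
drop   -> 3 15 3
swap   -> 3 3 15
-      -> 3 -12
-      -> 15
-57    -> 15 -57
drop   -> 15
-17    -> 15 -17
+      -> -2
negate -> 2
negate -> -2
negate -> 2
negate -> -2

-2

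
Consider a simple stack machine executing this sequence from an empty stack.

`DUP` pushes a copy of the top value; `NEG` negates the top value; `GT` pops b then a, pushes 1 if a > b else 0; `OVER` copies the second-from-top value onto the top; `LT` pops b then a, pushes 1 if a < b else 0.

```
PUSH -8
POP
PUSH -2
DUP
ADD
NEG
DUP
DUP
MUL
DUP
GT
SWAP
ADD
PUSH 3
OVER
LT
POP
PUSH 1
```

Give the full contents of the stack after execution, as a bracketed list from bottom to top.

[4, 1]

PUSH -8 : -8
POP     : (empty)
PUSH -2 : -2
DUP     : -2 -2
ADD     : -4
NEG     : 4
DUP     : 4 4
DUP     : 4 4 4
MUL     : 4 16
DUP     : 4 16 16
GT      : 4 0
SWAP    : 0 4
ADD     : 4
PUSH 3  : 4 3
OVER    : 4 3 4
LT      : 4 1
POP     : 4
PUSH 1  : 4 1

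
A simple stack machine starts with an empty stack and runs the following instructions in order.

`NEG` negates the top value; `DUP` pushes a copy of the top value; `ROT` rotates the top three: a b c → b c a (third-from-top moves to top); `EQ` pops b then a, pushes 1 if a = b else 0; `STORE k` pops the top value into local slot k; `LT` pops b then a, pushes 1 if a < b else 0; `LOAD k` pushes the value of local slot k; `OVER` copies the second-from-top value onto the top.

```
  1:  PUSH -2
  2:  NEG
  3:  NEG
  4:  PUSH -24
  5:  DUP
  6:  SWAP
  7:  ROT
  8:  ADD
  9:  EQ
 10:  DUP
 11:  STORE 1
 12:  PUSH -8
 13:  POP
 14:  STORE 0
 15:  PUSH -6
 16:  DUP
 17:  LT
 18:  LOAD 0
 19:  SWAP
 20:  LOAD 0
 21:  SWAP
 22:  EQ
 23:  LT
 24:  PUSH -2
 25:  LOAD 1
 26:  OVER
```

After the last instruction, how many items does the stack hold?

4

PUSH -2  -> -2
NEG      -> 2
NEG      -> -2
PUSH -24 -> -2 -24
DUP      -> -2 -24 -24
SWAP     -> -2 -24 -24
ROT      -> -24 -24 -2
ADD      -> -24 -26
EQ       -> 0
DUP      -> 0 0
STORE 1  -> 0
PUSH -8  -> 0 -8
POP      -> 0
STORE 0  -> (empty)
PUSH -6  -> -6
DUP      -> -6 -6
LT       -> 0
LOAD 0   -> 0 0
SWAP     -> 0 0
LOAD 0   -> 0 0 0
SWAP     -> 0 0 0
EQ       -> 0 1
LT       -> 1
PUSH -2  -> 1 -2
LOAD 1   -> 1 -2 0
OVER     -> 1 -2 0 -2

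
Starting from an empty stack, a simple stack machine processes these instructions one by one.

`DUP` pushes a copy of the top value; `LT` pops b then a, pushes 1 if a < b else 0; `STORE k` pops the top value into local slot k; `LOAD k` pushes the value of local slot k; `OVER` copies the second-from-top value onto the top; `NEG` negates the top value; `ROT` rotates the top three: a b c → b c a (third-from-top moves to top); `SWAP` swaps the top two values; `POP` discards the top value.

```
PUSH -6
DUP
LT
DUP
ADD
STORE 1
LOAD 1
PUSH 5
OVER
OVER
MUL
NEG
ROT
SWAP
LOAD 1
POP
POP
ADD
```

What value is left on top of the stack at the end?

PUSH -6  [-6]
DUP      [-6, -6]
LT       [0]
DUP      [0, 0]
ADD      [0]
STORE 1  []
LOAD 1   [0]
PUSH 5   [0, 5]
OVER     [0, 5, 0]
OVER     [0, 5, 0, 5]
MUL      [0, 5, 0]
NEG      [0, 5, 0]
ROT      [5, 0, 0]
SWAP     [5, 0, 0]
LOAD 1   [5, 0, 0, 0]
POP      [5, 0, 0]
POP      [5, 0]
ADD      [5]

5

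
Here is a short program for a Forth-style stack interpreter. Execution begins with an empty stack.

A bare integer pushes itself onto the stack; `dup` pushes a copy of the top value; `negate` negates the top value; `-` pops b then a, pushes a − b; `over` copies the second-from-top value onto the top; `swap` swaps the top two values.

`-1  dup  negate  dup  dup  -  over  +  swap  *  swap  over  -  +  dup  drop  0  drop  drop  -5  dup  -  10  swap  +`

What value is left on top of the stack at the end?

10

-1     -> [-1]
dup    -> [-1, -1]
negate -> [-1, 1]
dup    -> [-1, 1, 1]
dup    -> [-1, 1, 1, 1]
-      -> [-1, 1, 0]
over   -> [-1, 1, 0, 1]
+      -> [-1, 1, 1]
swap   -> [-1, 1, 1]
*      -> [-1, 1]
swap   -> [1, -1]
over   -> [1, -1, 1]
-      -> [1, -2]
+      -> [-1]
dup    -> [-1, -1]
drop   -> [-1]
0      -> [-1, 0]
drop   -> [-1]
drop   -> []
-5     -> [-5]
dup    -> [-5, -5]
-      -> [0]
10     -> [0, 10]
swap   -> [10, 0]
+      -> [10]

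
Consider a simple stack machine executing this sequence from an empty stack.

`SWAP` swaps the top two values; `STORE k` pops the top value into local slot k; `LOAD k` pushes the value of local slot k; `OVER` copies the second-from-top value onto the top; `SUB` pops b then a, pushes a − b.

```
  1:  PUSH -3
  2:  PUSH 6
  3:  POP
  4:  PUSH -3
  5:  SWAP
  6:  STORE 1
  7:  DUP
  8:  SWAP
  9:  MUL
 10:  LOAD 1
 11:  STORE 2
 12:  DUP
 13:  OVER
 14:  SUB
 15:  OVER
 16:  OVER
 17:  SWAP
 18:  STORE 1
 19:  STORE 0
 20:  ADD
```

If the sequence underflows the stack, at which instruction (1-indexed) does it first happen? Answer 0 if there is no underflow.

PUSH -3  [-3]
PUSH 6   [-3, 6]
POP      [-3]
PUSH -3  [-3, -3]
SWAP     [-3, -3]
STORE 1  [-3]
DUP      [-3, -3]
SWAP     [-3, -3]
MUL      [9]
LOAD 1   [9, -3]
STORE 2  [9]
DUP      [9, 9]
OVER     [9, 9, 9]
SUB      [9, 0]
OVER     [9, 0, 9]
OVER     [9, 0, 9, 0]
SWAP     [9, 0, 0, 9]
STORE 1  [9, 0, 0]
STORE 0  [9, 0]
ADD      [9]

0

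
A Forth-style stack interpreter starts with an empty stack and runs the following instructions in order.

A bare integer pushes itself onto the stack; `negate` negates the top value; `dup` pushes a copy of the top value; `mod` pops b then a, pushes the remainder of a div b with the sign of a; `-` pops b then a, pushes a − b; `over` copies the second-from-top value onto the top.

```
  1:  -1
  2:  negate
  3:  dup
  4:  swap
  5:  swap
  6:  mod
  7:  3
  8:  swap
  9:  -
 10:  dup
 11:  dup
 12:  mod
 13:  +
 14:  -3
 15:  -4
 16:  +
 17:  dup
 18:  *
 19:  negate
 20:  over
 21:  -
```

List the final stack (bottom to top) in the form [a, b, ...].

-1     → [-1]
negate → [1]
dup    → [1, 1]
swap   → [1, 1]
swap   → [1, 1]
mod    → [0]
3      → [0, 3]
swap   → [3, 0]
-      → [3]
dup    → [3, 3]
dup    → [3, 3, 3]
mod    → [3, 0]
+      → [3]
-3     → [3, -3]
-4     → [3, -3, -4]
+      → [3, -7]
dup    → [3, -7, -7]
*      → [3, 49]
negate → [3, -49]
over   → [3, -49, 3]
-      → [3, -52]

[3, -52]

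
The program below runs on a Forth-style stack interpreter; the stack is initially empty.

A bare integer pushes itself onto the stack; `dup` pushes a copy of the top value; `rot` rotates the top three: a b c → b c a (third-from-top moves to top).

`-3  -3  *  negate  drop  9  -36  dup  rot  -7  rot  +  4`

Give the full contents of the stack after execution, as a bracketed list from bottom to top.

-3      -3
-3      -3 -3
*       9
negate  -9
drop    (empty)
9       9
-36     9 -36
dup     9 -36 -36
rot     -36 -36 9
-7      -36 -36 9 -7
rot     -36 9 -7 -36
+       -36 9 -43
4       -36 9 -43 4

[-36, 9, -43, 4]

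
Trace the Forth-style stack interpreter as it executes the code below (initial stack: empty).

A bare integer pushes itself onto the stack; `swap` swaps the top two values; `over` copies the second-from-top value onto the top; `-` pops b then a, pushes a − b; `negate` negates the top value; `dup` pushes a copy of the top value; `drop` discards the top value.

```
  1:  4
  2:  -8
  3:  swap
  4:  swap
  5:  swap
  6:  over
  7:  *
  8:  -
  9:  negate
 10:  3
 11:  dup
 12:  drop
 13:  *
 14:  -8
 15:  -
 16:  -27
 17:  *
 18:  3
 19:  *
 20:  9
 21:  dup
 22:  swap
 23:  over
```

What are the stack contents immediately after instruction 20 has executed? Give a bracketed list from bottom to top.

4      -> [4]
-8     -> [4, -8]
swap   -> [-8, 4]
swap   -> [4, -8]
swap   -> [-8, 4]
over   -> [-8, 4, -8]
*      -> [-8, -32]
-      -> [24]
negate -> [-24]
3      -> [-24, 3]
dup    -> [-24, 3, 3]
drop   -> [-24, 3]
*      -> [-72]
-8     -> [-72, -8]
-      -> [-64]
-27    -> [-64, -27]
*      -> [1728]
3      -> [1728, 3]
*      -> [5184]
9      -> [5184, 9]

[5184, 9]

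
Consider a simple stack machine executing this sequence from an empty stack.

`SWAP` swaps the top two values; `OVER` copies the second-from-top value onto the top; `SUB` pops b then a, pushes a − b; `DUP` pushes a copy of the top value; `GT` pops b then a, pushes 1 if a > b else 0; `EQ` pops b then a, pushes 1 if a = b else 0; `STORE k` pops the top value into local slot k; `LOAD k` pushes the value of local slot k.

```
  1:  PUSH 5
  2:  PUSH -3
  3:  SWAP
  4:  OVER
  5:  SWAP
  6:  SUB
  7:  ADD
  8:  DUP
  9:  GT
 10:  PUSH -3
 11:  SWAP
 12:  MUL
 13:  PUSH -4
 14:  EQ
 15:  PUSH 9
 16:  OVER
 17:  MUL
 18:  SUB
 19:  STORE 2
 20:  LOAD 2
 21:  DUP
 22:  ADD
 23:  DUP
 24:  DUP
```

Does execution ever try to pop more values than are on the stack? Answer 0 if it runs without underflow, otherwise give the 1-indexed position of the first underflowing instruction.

0

PUSH 5  → 5
PUSH -3 → 5 -3
SWAP    → -3 5
OVER    → -3 5 -3
SWAP    → -3 -3 5
SUB     → -3 -8
ADD     → -11
DUP     → -11 -11
GT      → 0
PUSH -3 → 0 -3
SWAP    → -3 0
MUL     → 0
PUSH -4 → 0 -4
EQ      → 0
PUSH 9  → 0 9
OVER    → 0 9 0
MUL     → 0 0
SUB     → 0
STORE 2 → (empty)
LOAD 2  → 0
DUP     → 0 0
ADD     → 0
DUP     → 0 0
DUP     → 0 0 0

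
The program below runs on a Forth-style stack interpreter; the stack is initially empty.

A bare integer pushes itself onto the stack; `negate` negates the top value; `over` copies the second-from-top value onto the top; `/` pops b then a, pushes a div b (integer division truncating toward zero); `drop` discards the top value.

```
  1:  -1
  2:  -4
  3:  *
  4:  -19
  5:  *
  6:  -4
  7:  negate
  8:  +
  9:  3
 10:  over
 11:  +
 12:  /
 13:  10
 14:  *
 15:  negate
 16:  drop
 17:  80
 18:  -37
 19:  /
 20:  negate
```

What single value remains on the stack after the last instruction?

2

-1     : -1
-4     : -1 -4
*      : 4
-19    : 4 -19
*      : -76
-4     : -76 -4
negate : -76 4
+      : -72
3      : -72 3
over   : -72 3 -72
+      : -72 -69
/      : 1
10     : 1 10
*      : 10
negate : -10
drop   : (empty)
80     : 80
-37    : 80 -37
/      : -2
negate : 2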